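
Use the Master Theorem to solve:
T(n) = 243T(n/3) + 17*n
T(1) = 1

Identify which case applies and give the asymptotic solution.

a=243, b=3, f(n)=17*n.
log_3(243) = 5 > 1.
Since f(n) = O(n^1) is polynomially smaller than n^5, Case 1 applies.
T(n) = Theta(n^5).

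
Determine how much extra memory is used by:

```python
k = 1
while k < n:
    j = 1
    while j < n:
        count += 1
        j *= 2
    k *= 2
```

Space complexity: O(1).
Only a constant amount of auxiliary storage is used; nothing grows with n.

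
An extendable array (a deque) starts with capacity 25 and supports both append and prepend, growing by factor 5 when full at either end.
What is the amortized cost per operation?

Growth at either end copies all elements; capacities form a geometric sequence with ratio 5, so total copy cost over n operations is O(n) (two geometric series). Amortized O(1).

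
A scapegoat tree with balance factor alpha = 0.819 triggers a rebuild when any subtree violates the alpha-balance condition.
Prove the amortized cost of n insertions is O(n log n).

Define potential Phi = c * sum of |size(left(v)) - size(right(v))| over all nodes. An insertion at depth d costs O(d) = O(log n) and increases Phi by O(log n). When a rebuild of subtree of size s occurs, it costs O(s) but reduces Phi by Omega(s). With alpha = 0.819, between rebuilds Omega(s) insertions must occur. Amortized cost per insertion: O(log n).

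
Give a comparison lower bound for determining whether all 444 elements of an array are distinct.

In the algebraic decision-tree model, the YES region for element distinctness on 444 elements has 444! connected components (one per ordering). Ben-Or's theorem then gives a lower bound of Omega(log(n!)) = Omega(n log n).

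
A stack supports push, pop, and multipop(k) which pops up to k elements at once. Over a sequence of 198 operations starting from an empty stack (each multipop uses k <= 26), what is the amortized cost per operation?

Each element is pushed exactly once and popped at most once (whether by pop or as part of a multipop). So the total number of individual pops over the whole sequence is at most the number of pushes, which is at most 198. Total work <= 2 * 198, hence O(1) amortized per operation.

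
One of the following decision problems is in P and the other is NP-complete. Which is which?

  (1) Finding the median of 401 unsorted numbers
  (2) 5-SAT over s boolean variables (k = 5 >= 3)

(1) is P: linear-time selection (median-of-medians) runs in O(n).
(2) is NP-complete: 3-SAT is NP-complete (Cook-Levin); k-SAT for k>=3 reduces from 3-SAT.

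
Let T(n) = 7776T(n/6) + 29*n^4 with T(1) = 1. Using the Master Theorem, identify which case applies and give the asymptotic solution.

a=7776, b=6, f(n)=29*n^4.
log_6(7776) = 5 > 4.
Since f(n) = O(n^4) is polynomially smaller than n^5, Case 1 applies.
T(n) = Theta(n^5).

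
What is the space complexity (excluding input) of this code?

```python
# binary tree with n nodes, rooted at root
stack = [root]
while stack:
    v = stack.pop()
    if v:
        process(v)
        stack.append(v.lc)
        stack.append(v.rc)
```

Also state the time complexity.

Space complexity: O(n).
Auxiliary storage grows linearly with the input size n in the worst case.
Time complexity: O(n).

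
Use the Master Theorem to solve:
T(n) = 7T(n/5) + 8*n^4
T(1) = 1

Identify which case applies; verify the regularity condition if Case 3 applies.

a=7, b=5, f(n)=8*n^4.
log_5(7) = 1.209 < 4.
f(n) = Omega(n^(1.209+epsilon)) for some epsilon > 0, so Case 3 is the candidate.
Regularity: a*f(n/b) = 7*8*(n/5)^4 = (7/625)*8*n^4 <= c*f(n) with c = 7/625 < 1. Satisfied.
Case 3: T(n) = Theta(n^4).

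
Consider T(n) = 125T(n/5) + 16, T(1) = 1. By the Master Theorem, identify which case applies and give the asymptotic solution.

a=125, b=5, f(n)=16.
log_5(125) = 3 > 0.
Since f(n) = O(n^0) is polynomially smaller than n^3, Case 1 applies.
T(n) = Theta(n^3).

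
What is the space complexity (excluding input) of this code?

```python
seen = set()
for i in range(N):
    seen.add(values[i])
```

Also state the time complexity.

Space complexity: O(n).
Auxiliary storage grows linearly with the input size n in the worst case.
Time complexity: O(n).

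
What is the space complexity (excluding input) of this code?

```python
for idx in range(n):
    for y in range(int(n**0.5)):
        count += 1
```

Space complexity: O(1).
Only a constant amount of auxiliary storage is used; nothing grows with n.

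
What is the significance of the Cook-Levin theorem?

The Cook-Levin theorem proves that SAT is NP-complete. It was the first problem shown to be NP-complete, establishing the foundation for proving other problems NP-complete via reductions from SAT.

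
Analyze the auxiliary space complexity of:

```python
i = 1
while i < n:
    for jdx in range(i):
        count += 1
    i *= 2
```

Space complexity: O(1).
Only a constant amount of auxiliary storage is used; nothing grows with n.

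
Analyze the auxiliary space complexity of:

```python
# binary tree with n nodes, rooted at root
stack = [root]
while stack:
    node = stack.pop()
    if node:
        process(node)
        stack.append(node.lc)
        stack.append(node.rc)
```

Space complexity: O(n).
Auxiliary storage grows linearly with the input size n in the worst case.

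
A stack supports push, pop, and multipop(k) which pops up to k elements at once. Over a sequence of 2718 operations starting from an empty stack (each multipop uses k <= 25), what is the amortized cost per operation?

Each element is pushed exactly once and popped at most once (whether by pop or as part of a multipop). So the total number of individual pops over the whole sequence is at most the number of pushes, which is at most 2718. Total work <= 2 * 2718, hence O(1) amortized per operation.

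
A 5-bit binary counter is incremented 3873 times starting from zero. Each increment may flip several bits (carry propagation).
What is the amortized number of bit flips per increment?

Bit i flips on every 2^i-th increment, so over 3873 increments bit i flips floor(3873/2^i) times. Summing over i: total flips < 2 * 3873. Amortized: < 2 = O(1) per increment.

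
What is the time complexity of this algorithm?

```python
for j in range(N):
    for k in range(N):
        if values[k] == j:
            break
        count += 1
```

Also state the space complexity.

Time complexity: O(n^2).
Space complexity: O(1).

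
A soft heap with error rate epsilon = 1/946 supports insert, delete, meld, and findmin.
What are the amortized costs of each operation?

Soft heaps (Chazelle) allow up to an epsilon = 1/946 fraction of elements to have corrupted (raised) keys. Insert is O(log(1/epsilon)) = O(log 946) amortized -- the structure maintains heap-ordered binary trees of rank bounded by O(log(1/epsilon)). Meld concatenates root lists: O(1) amortized. Delete and findmin are O(1) amortized.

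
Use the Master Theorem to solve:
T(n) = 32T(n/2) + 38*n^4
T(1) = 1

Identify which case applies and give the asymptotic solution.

a=32, b=2, f(n)=38*n^4.
log_2(32) = 5 > 4.
Since f(n) = O(n^4) is polynomially smaller than n^5, Case 1 applies.
T(n) = Theta(n^5).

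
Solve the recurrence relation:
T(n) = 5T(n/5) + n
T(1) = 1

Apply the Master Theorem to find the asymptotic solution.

a=5, b=5, f(n)=n. log_5(5) = 1. Case 2: T(n) = O(n log n).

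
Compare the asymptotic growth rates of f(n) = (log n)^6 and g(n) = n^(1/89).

g(n) = n^(1/89) grows faster: any positive power of n dominates any polylog.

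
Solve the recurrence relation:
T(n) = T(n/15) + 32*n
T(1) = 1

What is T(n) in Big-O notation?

Geometric series: 32*n*(1 + 1/15 + 1/15^2 + ...) = O(n). T(n) = O(n).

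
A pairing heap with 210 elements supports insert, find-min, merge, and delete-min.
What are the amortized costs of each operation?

Pairing heaps are self-adjusting heap-ordered trees. Insert and merge link two roots: O(1). Find-min reads the root: O(1). Delete-min removes the root, then pairs children in two passes; amortized cost is O(log 210) = O(log n).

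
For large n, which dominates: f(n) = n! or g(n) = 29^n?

f(n) = n! grows faster: n!/29^n -> infinity by Stirling.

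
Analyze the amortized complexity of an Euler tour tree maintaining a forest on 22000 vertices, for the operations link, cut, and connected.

An Euler tour tree stores each tree's Euler tour as a balanced BST keyed by tour position. On 22000 vertices: link concatenates two tours via O(1) splits/joins of size <= 2*22000 (O(log n)); cut splits the tour at the two occurrences of the edge (O(log n)); connected compares BST roots (O(log n) to find the root). All O(log n) amortized.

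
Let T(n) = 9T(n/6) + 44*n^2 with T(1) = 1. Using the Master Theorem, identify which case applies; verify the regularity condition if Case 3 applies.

a=9, b=6, f(n)=44*n^2.
log_6(9) = 1.226 < 2.
f(n) = Omega(n^(1.226+epsilon)) for some epsilon > 0, so Case 3 is the candidate.
Regularity: a*f(n/b) = 9*44*(n/6)^2 = (9/36)*44*n^2 <= c*f(n) with c = 9/36 < 1. Satisfied.
Case 3: T(n) = Theta(n^2).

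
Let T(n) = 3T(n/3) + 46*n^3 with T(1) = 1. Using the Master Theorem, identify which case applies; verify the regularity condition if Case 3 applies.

a=3, b=3, f(n)=46*n^3.
log_3(3) = 1 < 3.
f(n) = Omega(n^(1+epsilon)) for some epsilon > 0, so Case 3 is the candidate.
Regularity: a*f(n/b) = 3*46*(n/3)^3 = (3/27)*46*n^3 <= c*f(n) with c = 3/27 < 1. Satisfied.
Case 3: T(n) = Theta(n^3).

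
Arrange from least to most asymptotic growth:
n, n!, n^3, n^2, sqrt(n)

Ordered by growth rate: sqrt(n) < n < n^2 < n^3 < n!.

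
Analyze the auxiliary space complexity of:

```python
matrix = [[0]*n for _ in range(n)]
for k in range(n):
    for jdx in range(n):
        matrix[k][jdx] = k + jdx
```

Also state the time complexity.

Space complexity: O(n^2).
A 2D structure of size n x n is allocated.
Time complexity: O(n^2).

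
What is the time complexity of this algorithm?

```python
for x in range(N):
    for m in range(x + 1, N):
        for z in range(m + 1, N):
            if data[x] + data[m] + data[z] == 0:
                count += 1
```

Time complexity: O(n^3).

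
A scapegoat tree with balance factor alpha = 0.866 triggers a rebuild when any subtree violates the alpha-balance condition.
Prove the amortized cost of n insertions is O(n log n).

Define potential Phi = c * sum of |size(left(v)) - size(right(v))| over all nodes. An insertion at depth d costs O(d) = O(log n) and increases Phi by O(log n). When a rebuild of subtree of size s occurs, it costs O(s) but reduces Phi by Omega(s). With alpha = 0.866, between rebuilds Omega(s) insertions must occur. Amortized cost per insertion: O(log n).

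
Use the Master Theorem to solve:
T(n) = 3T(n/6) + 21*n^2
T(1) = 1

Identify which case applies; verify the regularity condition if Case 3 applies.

a=3, b=6, f(n)=21*n^2.
log_6(3) = 0.6131 < 2.
f(n) = Omega(n^(0.6131+epsilon)) for some epsilon > 0, so Case 3 is the candidate.
Regularity: a*f(n/b) = 3*21*(n/6)^2 = (3/36)*21*n^2 <= c*f(n) with c = 3/36 < 1. Satisfied.
Case 3: T(n) = Theta(n^2).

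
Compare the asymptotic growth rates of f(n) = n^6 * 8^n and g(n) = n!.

g(n) = n! grows faster: by Stirling n! ~ (n/e)^n sqrt(2*pi*n); (n/e)^n eventually dominates n^6 * 8^n.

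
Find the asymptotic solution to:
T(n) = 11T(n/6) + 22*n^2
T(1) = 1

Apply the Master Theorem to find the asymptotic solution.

a=11, b=6, f(n)=22*n^2. log_6(11) = 1.338 < 2. Case 3: T(n) = O(n^2).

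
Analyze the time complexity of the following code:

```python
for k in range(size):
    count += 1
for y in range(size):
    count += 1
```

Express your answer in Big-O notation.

Time complexity: O(n).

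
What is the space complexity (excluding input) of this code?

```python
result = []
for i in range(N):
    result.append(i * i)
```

Space complexity: O(n).
Auxiliary storage grows linearly with the input size n in the worst case.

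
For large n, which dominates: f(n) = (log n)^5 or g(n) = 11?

f(n) = (log n)^5 grows faster: any unbounded function dominates a constant.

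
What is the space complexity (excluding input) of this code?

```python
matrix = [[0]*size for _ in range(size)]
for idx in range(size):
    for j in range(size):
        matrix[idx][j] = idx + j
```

Space complexity: O(n^2).
A 2D structure of size n x n is allocated.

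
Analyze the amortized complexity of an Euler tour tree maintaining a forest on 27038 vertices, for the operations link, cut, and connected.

An Euler tour tree stores each tree's Euler tour as a balanced BST keyed by tour position. On 27038 vertices: link concatenates two tours via O(1) splits/joins of size <= 2*27038 (O(log n)); cut splits the tour at the two occurrences of the edge (O(log n)); connected compares BST roots (O(log n) to find the root). All O(log n) amortized.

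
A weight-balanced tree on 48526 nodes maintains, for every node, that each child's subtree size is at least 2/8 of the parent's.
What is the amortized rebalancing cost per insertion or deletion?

With balance ratio 2/8, tree height is O(log_{8/2}(48526)) = O(log n). A rebalance at a node of size s costs O(s) but requires Omega(s) updates in that subtree to retrigger. Summed over the O(log n) ancestors of the touched leaf, amortized rebalancing is O(log n).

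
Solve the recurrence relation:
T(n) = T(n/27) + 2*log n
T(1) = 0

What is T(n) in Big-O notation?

Each of the log_27(n) levels adds O(log n). T(n) = O(log^2 n).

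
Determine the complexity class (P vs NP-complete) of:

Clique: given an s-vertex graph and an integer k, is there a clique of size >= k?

This problem is NP-complete: complement of Independent Set / Vertex Cover (with k part of the input).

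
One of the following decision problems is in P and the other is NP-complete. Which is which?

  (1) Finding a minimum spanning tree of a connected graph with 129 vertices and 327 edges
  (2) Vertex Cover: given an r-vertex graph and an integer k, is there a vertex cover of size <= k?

(1) is P: Kruskal's / Prim's algorithms run in polynomial time.
(2) is NP-complete: one of Karp's 21 NP-complete problems (with k part of the input; for any fixed constant k it is in P).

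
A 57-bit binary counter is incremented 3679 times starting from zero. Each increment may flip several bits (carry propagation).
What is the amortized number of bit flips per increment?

Bit i flips on every 2^i-th increment, so over 3679 increments bit i flips floor(3679/2^i) times. Summing over i: total flips < 2 * 3679. Amortized: < 2 = O(1) per increment.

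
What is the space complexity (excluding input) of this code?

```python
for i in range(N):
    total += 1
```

Space complexity: O(1).
Only a constant amount of auxiliary storage is used; nothing grows with n.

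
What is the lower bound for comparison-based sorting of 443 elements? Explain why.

A comparison-based sorting algorithm corresponds to a decision tree. With 443! possible permutations, the tree has 443! leaves. The height is at least log_2(443!) = Omega(n log n) by Stirling's approximation.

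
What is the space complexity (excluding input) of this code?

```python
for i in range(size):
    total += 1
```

Space complexity: O(1).
Only a constant amount of auxiliary storage is used; nothing grows with n.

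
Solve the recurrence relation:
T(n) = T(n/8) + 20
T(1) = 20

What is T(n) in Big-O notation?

Each step divides n by 8 and adds 20. After log_8(n) steps, T(n) = O(log n).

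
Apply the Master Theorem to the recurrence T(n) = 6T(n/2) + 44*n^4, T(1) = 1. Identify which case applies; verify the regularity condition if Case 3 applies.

a=6, b=2, f(n)=44*n^4.
log_2(6) = 2.585 < 4.
f(n) = Omega(n^(2.585+epsilon)) for some epsilon > 0, so Case 3 is the candidate.
Regularity: a*f(n/b) = 6*44*(n/2)^4 = (6/16)*44*n^4 <= c*f(n) with c = 6/16 < 1. Satisfied.
Case 3: T(n) = Theta(n^4).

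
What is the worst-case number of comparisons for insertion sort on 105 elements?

Insertion sort on reverse-sorted input: 1 + 2 + ... + (105-1) = 5460 comparisons.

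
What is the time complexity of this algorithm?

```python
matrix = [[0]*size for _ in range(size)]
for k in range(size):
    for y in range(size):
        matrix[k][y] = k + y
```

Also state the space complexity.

Time complexity: O(n^2).
Space complexity: O(n^2).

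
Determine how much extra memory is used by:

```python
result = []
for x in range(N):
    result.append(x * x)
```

Space complexity: O(n).
Auxiliary storage grows linearly with the input size n in the worst case.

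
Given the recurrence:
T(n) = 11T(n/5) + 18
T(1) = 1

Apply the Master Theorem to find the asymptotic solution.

a=11, b=5, f(n)=18. log_5(11) = 1.49. Case 1 of Master Theorem: T(n) = O(n^1.49).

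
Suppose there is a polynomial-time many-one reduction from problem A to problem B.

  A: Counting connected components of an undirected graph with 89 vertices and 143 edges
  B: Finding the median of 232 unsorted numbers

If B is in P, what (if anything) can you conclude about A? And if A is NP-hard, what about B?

A poly-time reduction A <=_p B means any A-instance can be transformed to a B-instance in poly time.
If B is in P: compose the reduction with B's poly-time algorithm to solve A in poly time, so A is in P.
If A is NP-hard: every NP problem reduces to A, which reduces to B; composing reductions, every NP problem reduces to B, so B is NP-hard.
(Here in fact A is P and B is P.)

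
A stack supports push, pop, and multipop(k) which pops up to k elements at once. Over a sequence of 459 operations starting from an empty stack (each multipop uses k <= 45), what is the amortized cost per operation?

Each element is pushed exactly once and popped at most once (whether by pop or as part of a multipop). So the total number of individual pops over the whole sequence is at most the number of pushes, which is at most 459. Total work <= 2 * 459, hence O(1) amortized per operation.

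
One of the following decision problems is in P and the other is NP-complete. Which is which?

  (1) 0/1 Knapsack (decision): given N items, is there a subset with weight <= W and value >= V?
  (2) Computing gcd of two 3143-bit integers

(1) is NP-complete: reduces from Subset Sum.
(2) is P: the Euclidean algorithm runs in polynomial time in the bit-length.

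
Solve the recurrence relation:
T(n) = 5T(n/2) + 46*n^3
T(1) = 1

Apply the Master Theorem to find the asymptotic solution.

a=5, b=2, f(n)=46*n^3. log_2(5) = 2.322 < 3. Case 3: T(n) = O(n^3).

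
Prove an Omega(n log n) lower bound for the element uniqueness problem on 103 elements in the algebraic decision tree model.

In the algebraic decision tree model, element uniqueness on 103 elements is equivalent to determining which cell of an arrangement of C(103,2) = 5253 hyperplanes x_i = x_j contains the input point. Ben-Or's theorem shows this requires Omega(n log n).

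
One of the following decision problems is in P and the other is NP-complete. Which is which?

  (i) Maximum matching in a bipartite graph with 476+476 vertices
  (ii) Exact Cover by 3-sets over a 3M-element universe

(i) is P: Hopcroft-Karp runs in O(E sqrt(V)).
(ii) is NP-complete: one of Karp's 21 NP-complete problems.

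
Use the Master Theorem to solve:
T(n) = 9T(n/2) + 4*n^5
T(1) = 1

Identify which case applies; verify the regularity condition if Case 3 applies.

a=9, b=2, f(n)=4*n^5.
log_2(9) = 3.17 < 5.
f(n) = Omega(n^(3.17+epsilon)) for some epsilon > 0, so Case 3 is the candidate.
Regularity: a*f(n/b) = 9*4*(n/2)^5 = (9/32)*4*n^5 <= c*f(n) with c = 9/32 < 1. Satisfied.
Case 3: T(n) = Theta(n^5).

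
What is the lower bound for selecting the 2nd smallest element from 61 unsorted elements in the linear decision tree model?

Selecting the 2nd smallest of 61 elements requires Omega(n) comparisons. Every element must be compared at least once. The BFPRT algorithm achieves O(n), making this tight.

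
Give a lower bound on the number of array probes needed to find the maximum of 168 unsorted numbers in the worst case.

Adversary: any unprobed cell could hold a value larger than everything seen so far. If fewer than 168 cells are probed, the adversary places the max in an unprobed cell. So all 168 cells must be examined; together with 168-1 comparisons this is tight.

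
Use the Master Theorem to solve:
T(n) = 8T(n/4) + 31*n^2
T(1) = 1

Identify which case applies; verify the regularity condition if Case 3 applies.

a=8, b=4, f(n)=31*n^2.
log_4(8) = 1.5 < 2.
f(n) = Omega(n^(1.5+epsilon)) for some epsilon > 0, so Case 3 is the candidate.
Regularity: a*f(n/b) = 8*31*(n/4)^2 = (8/16)*31*n^2 <= c*f(n) with c = 8/16 < 1. Satisfied.
Case 3: T(n) = Theta(n^2).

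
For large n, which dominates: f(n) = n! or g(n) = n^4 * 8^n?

f(n) = n! grows faster: by Stirling n! ~ (n/e)^n sqrt(2*pi*n); (n/e)^n eventually dominates n^4 * 8^n.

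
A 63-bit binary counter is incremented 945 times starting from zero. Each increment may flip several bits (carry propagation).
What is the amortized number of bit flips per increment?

Bit i flips on every 2^i-th increment, so over 945 increments bit i flips floor(945/2^i) times. Summing over i: total flips < 2 * 945. Amortized: < 2 = O(1) per increment.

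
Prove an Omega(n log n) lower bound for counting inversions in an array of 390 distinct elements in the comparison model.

Decision-tree argument: at any leaf, the comparisons made (with transitivity) must totally order all 390 elements -- otherwise some pair (i,j) is unordered, and an adversary can present two inputs agreeing on every comparison made but with that pair flipped, changing the inversion count by 1, so the leaf's output is wrong on one of them. Hence the tree has >= 390! leaves and height >= log_2(390!) = Omega(n log n). Modified merge sort achieves O(n log n).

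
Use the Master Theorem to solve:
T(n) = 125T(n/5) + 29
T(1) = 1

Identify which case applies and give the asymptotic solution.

a=125, b=5, f(n)=29.
log_5(125) = 3 > 0.
Since f(n) = O(n^0) is polynomially smaller than n^3, Case 1 applies.
T(n) = Theta(n^3).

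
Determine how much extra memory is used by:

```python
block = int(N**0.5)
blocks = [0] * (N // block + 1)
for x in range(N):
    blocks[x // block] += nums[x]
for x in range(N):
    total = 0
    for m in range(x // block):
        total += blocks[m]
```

Space complexity: O(sqrt(n)).
Storage scales with sqrt(n).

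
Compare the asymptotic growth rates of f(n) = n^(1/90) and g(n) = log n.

f(n) = n^(1/90) grows faster: any positive power of n dominates log n.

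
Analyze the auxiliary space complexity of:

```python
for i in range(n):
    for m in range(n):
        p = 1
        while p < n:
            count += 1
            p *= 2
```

Space complexity: O(1).
Only a constant amount of auxiliary storage is used; nothing grows with n.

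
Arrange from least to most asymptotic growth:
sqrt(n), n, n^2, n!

Ordered by growth rate: sqrt(n) < n < n^2 < n!.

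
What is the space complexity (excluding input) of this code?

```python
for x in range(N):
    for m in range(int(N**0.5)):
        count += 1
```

Space complexity: O(1).
Only a constant amount of auxiliary storage is used; nothing grows with n.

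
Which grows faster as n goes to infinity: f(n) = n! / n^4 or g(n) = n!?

g(n) = n! grows faster: the ratio n!/(n!/n^4) = n^4 -> infinity.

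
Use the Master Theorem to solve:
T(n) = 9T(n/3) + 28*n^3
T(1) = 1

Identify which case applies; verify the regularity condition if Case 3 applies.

a=9, b=3, f(n)=28*n^3.
log_3(9) = 2 < 3.
f(n) = Omega(n^(2+epsilon)) for some epsilon > 0, so Case 3 is the candidate.
Regularity: a*f(n/b) = 9*28*(n/3)^3 = (9/27)*28*n^3 <= c*f(n) with c = 9/27 < 1. Satisfied.
Case 3: T(n) = Theta(n^3).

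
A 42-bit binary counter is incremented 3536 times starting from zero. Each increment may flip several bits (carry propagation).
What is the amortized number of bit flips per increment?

Bit i flips on every 2^i-th increment, so over 3536 increments bit i flips floor(3536/2^i) times. Summing over i: total flips < 2 * 3536. Amortized: < 2 = O(1) per increment.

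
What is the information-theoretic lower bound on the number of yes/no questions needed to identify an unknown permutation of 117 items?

There are 117! = 3969937160808720895401959629498630647790406360168322301129748464310422041758630649341780708631240196854767624444057168110272995649603642560353748940315749184568295424000000000000000000000000000 permutations. Each yes/no question gives at most 1 bit, so at least ceil(log_2(3969937160808720895401959629498630647790406360168322301129748464310422041758630649341780708631240196854767624444057168110272995649603642560353748940315749184568295424000000000000000000000000000)) = 640 questions are needed.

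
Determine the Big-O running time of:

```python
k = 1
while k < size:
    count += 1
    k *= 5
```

Time complexity: O(log n).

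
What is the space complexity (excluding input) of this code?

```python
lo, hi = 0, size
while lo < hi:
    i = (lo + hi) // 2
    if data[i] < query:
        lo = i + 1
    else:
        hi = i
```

Space complexity: O(1).
Only a constant amount of auxiliary storage is used; nothing grows with n.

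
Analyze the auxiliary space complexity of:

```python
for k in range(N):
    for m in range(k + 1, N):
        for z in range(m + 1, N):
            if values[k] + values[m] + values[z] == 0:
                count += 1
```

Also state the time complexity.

Space complexity: O(1).
Only a constant amount of auxiliary storage is used; nothing grows with n.
Time complexity: O(n^3).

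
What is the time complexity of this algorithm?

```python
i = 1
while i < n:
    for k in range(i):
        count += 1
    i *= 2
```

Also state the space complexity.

Time complexity: O(n).
Space complexity: O(1).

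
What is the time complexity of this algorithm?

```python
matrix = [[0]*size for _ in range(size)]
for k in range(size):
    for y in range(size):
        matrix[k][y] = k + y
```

Time complexity: O(n^2).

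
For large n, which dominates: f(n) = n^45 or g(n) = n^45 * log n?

g(n) = n^45 * log n grows faster: extra log n factor -> infinity.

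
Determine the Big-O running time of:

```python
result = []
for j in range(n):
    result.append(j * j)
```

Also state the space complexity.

Time complexity: O(n).
Space complexity: O(n).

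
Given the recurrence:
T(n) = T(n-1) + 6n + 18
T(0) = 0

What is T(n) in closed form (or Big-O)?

Dominant term in sum is 6*sum(i, i=1..n) = 6*n*(n+1)/2 = O(n^2).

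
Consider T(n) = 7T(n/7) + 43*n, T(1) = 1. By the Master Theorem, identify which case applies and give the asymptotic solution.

a=7, b=7, f(n)=43*n.
log_7(7) = 1, so n^(log_b(a)) = n.
f(n) = Theta(n), so Case 2 applies.
T(n) = Theta(n log n).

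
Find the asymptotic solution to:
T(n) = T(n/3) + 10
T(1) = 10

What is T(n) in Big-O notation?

Each step divides n by 3 and adds 10. After log_3(n) steps, T(n) = O(log n).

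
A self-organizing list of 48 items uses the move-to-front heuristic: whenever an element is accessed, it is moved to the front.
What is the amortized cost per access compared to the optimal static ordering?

With potential Phi = number of inversions between the MTF list and the optimal static list (at most C(48,2)), each access has amortized cost at most 2 * (cost under optimal static ordering). This is the move-to-front 2-competitiveness result.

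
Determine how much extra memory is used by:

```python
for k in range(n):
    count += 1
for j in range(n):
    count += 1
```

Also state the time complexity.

Space complexity: O(1).
Only a constant amount of auxiliary storage is used; nothing grows with n.
Time complexity: O(n).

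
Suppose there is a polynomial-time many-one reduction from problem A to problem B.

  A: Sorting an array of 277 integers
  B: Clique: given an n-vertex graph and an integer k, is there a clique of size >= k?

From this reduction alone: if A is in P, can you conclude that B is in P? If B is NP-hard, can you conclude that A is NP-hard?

A poly-time reduction A <=_p B transfers tractability DOWN (B easy => A easy) and hardness UP (A hard => B hard), not the reverse.
From A in P, the reduction alone does NOT give B in P: any problem in P trivially reduces to SAT, yet SAT is not known to be in P.
From B NP-hard, the reduction alone does NOT give A NP-hard: again, easy problems reduce to hard ones.
(Here in fact A is P and B is NP-complete.)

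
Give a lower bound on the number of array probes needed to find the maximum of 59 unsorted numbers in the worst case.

Adversary: any unprobed cell could hold a value larger than everything seen so far. If fewer than 59 cells are probed, the adversary places the max in an unprobed cell. So all 59 cells must be examined; together with 59-1 comparisons this is tight.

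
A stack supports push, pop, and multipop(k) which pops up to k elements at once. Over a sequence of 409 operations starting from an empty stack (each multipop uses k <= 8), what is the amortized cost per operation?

Each element is pushed exactly once and popped at most once (whether by pop or as part of a multipop). So the total number of individual pops over the whole sequence is at most the number of pushes, which is at most 409. Total work <= 2 * 409, hence O(1) amortized per operation.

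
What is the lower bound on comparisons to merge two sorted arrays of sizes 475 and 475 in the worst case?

Adversary: with |475 - 475| <= 1 the inputs can be fully interleaved so that every adjacent pair in the merged output comes from different arrays. Then each of the 949 adjacent pairs must be directly compared, or the algorithm cannot determine their relative order. Standard merge meets this bound.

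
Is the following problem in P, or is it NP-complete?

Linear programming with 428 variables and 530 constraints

This problem is in P: the ellipsoid and interior-point methods run in polynomial time.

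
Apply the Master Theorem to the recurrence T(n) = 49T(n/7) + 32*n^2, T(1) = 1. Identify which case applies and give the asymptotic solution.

a=49, b=7, f(n)=32*n^2.
log_7(49) = 2, so n^(log_b(a)) = n^2.
f(n) = Theta(n^2), so Case 2 applies.
T(n) = Theta(n^2 log n).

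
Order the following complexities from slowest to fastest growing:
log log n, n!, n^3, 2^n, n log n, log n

Ordered by growth rate: log log n < log n < n log n < n^3 < 2^n < n!.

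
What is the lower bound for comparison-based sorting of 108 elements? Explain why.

A comparison-based sorting algorithm corresponds to a decision tree. With 108! possible permutations, the tree has 108! leaves. The height is at least log_2(108!) = Omega(n log n) by Stirling's approximation.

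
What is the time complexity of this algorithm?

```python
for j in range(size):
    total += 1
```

Time complexity: O(n).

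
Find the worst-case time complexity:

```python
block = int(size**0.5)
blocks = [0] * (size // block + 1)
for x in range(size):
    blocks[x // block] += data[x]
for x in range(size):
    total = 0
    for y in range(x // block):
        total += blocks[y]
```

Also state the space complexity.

Time complexity: O(n * sqrt(n)).
Space complexity: O(sqrt(n)).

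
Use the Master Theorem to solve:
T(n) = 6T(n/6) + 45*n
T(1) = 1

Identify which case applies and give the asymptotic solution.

a=6, b=6, f(n)=45*n.
log_6(6) = 1, so n^(log_b(a)) = n.
f(n) = Theta(n), so Case 2 applies.
T(n) = Theta(n log n).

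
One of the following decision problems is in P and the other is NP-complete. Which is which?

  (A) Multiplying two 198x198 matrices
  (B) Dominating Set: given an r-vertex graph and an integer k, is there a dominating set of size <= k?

(A) is P: the schoolbook algorithm runs in O(n^3).
(B) is NP-complete: reduces from Set Cover (with k part of the input).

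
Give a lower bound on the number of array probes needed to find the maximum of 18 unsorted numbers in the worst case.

Adversary: any unprobed cell could hold a value larger than everything seen so far. If fewer than 18 cells are probed, the adversary places the max in an unprobed cell. So all 18 cells must be examined; together with 18-1 comparisons this is tight.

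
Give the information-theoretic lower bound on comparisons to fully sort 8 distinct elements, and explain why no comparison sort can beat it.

A comparison sort is a binary decision tree whose leaves are the 8! = 40320 possible output permutations. A binary tree with L leaves has height >= ceil(log_2(L)). So any comparison sort needs >= ceil(log_2(8!)) = 16 comparisons in the worst case.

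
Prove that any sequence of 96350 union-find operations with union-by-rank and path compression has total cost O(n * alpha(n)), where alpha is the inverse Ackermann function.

Using Tarjan's analysis with rank-based potential function. Union-by-rank keeps tree height O(log n). Path compression flattens paths during find. For n = 96350 operations, total cost is O(n * alpha(n)), effectively O(n) since alpha grows incredibly slowly.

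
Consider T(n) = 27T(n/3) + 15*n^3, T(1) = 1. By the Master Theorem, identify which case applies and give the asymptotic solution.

a=27, b=3, f(n)=15*n^3.
log_3(27) = 3, so n^(log_b(a)) = n^3.
f(n) = Theta(n^3), so Case 2 applies.
T(n) = Theta(n^3 log n).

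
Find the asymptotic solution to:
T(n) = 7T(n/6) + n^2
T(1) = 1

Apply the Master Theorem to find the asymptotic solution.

a=7, b=6, f(n)=n^2. log_6(7) = 1.086 < 2. Case 3: T(n) = O(n^2).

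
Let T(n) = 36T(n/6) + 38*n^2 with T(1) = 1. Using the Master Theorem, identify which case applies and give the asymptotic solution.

a=36, b=6, f(n)=38*n^2.
log_6(36) = 2, so n^(log_b(a)) = n^2.
f(n) = Theta(n^2), so Case 2 applies.
T(n) = Theta(n^2 log n).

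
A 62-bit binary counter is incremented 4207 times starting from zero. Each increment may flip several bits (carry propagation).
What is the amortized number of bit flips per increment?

Bit i flips on every 2^i-th increment, so over 4207 increments bit i flips floor(4207/2^i) times. Summing over i: total flips < 2 * 4207. Amortized: < 2 = O(1) per increment.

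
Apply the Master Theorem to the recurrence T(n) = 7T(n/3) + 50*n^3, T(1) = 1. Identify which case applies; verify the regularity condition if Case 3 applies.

a=7, b=3, f(n)=50*n^3.
log_3(7) = 1.771 < 3.
f(n) = Omega(n^(1.771+epsilon)) for some epsilon > 0, so Case 3 is the candidate.
Regularity: a*f(n/b) = 7*50*(n/3)^3 = (7/27)*50*n^3 <= c*f(n) with c = 7/27 < 1. Satisfied.
Case 3: T(n) = Theta(n^3).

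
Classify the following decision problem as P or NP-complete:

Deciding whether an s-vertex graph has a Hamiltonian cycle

This problem is NP-complete: one of Karp's 21 NP-complete problems.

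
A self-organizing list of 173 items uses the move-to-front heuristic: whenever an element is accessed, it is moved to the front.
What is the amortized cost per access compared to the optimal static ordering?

With potential Phi = number of inversions between the MTF list and the optimal static list (at most C(173,2)), each access has amortized cost at most 2 * (cost under optimal static ordering). This is the move-to-front 2-competitiveness result.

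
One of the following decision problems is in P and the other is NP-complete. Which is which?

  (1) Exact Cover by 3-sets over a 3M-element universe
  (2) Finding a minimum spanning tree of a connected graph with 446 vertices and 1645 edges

(1) is NP-complete: one of Karp's 21 NP-complete problems.
(2) is P: Kruskal's / Prim's algorithms run in polynomial time.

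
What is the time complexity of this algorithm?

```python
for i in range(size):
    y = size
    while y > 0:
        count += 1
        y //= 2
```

Time complexity: O(n log n).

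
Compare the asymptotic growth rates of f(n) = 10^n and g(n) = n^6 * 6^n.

f(n) = 10^n grows faster: 10^n / (n^6 6^n) = (10/6)^n / n^6 -> infinity since 10/6 > 1.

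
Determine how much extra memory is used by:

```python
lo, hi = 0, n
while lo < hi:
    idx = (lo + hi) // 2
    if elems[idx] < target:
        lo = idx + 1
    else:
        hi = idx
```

Space complexity: O(1).
Only a constant amount of auxiliary storage is used; nothing grows with n.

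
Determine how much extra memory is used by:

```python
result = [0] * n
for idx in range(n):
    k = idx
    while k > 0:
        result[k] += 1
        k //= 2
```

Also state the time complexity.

Space complexity: O(n).
Auxiliary storage grows linearly with the input size n in the worst case.
Time complexity: O(n log n).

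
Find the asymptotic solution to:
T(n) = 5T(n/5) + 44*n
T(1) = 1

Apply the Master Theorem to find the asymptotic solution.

a=5, b=5, f(n)=44*n. log_5(5) = 1. Case 2: T(n) = O(n log n).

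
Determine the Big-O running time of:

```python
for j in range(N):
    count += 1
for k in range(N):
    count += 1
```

Time complexity: O(n).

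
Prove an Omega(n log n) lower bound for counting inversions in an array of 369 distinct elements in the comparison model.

Decision-tree argument: at any leaf, the comparisons made (with transitivity) must totally order all 369 elements -- otherwise some pair (i,j) is unordered, and an adversary can present two inputs agreeing on every comparison made but with that pair flipped, changing the inversion count by 1, so the leaf's output is wrong on one of them. Hence the tree has >= 369! leaves and height >= log_2(369!) = Omega(n log n). Modified merge sort achieves O(n log n).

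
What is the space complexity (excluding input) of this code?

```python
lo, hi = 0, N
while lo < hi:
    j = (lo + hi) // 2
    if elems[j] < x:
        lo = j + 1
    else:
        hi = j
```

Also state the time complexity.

Space complexity: O(1).
Only a constant amount of auxiliary storage is used; nothing grows with n.
Time complexity: O(log n).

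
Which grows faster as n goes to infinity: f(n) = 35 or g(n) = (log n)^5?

g(n) = (log n)^5 grows faster: any unbounded function dominates a constant.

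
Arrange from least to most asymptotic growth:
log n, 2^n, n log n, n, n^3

Ordered by growth rate: log n < n < n log n < n^3 < 2^n.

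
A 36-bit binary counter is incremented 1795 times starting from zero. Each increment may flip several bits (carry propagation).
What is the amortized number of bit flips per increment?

Bit i flips on every 2^i-th increment, so over 1795 increments bit i flips floor(1795/2^i) times. Summing over i: total flips < 2 * 1795. Amortized: < 2 = O(1) per increment.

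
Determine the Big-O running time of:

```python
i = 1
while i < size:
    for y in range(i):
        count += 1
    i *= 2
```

Time complexity: O(n).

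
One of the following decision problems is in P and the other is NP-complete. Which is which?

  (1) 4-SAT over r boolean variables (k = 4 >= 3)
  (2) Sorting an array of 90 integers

(1) is NP-complete: 3-SAT is NP-complete (Cook-Levin); k-SAT for k>=3 reduces from 3-SAT.
(2) is P: merge sort runs in O(n log n).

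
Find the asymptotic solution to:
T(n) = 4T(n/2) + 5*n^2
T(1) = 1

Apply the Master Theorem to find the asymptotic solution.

a=4, b=2, f(n)=5*n^2. log_2(4) = 2. Case 2: T(n) = O(n^2 log n).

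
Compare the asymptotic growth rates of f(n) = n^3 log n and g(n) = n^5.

g(n) = n^5 grows faster: n^5 / (n^3 log n) = n^2/log n -> infinity.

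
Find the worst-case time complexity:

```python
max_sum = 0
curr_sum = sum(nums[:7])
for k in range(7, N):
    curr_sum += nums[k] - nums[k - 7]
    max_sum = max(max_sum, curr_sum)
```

Time complexity: O(n).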